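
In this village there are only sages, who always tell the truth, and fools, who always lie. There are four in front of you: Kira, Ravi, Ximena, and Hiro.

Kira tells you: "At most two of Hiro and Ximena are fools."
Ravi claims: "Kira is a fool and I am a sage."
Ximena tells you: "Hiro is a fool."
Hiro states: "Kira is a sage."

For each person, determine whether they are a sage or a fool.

Kira: sage, Ravi: fool, Ximena: fool, Hiro: sage

Regardless of anyone's role, Kira's statement is true, so Kira is a sage.
With that fixed, Ravi's statement is false, so Ravi is a fool.
With that fixed, Hiro's statement is true, so Hiro is a sage.
With that fixed, Ximena's statement is false, so Ximena is a fool.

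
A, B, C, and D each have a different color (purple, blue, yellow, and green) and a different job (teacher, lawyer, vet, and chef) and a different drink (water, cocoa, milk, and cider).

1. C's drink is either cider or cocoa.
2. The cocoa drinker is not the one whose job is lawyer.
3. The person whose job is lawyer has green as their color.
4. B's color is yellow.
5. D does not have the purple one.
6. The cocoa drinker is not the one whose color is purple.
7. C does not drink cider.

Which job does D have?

lawyer

With clues 1–7, chef, teacher, and vet are impossible for D's job.
That leaves lawyer.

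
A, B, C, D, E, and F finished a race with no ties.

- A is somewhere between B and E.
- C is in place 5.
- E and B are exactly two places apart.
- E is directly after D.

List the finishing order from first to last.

From clue 1: A is in {2,3,4,5}.
From clues 1–2: C → place 5.
From clues 1–3: A is in {2,3}.
From clues 1–4: D → place 1, E → place 2, A → place 3, B → place 4, F → place 6.

D, E, A, B, C, F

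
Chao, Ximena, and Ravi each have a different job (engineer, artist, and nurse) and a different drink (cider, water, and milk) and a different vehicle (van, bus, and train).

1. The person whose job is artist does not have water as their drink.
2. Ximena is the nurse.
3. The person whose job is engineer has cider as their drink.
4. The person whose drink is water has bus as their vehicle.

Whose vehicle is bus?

Ximena

With clues 1–4, Chao and Ravi are impossible for the one with vehicle bus.
That leaves Ximena.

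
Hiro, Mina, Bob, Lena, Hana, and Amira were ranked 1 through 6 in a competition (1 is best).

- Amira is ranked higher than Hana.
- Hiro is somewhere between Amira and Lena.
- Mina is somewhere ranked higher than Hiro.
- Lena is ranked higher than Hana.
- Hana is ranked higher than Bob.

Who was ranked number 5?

With clues 1–3, Mina is ruled out for rank 5.
With clues 1–4, Hiro is ruled out for rank 5.
With clues 1–5, Amira, Bob, and Lena are ruled out for rank 5.
So rank 5 is Hana.

Hana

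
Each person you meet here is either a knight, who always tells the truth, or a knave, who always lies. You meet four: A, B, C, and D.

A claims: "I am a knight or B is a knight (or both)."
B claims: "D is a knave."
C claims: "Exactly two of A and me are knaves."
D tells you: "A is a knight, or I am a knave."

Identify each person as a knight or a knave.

A: knight, B: knave, C: knave, D: knight

Consider A. Suppose A is a knave.
Then whichever role C has, C's statement has the wrong truth value — contradiction.
So A is a knight.
With that fixed, C's statement is false, so C is a knave.
With that fixed, D's statement is true, so D is a knight.
With that fixed, B's statement is false, so B is a knave.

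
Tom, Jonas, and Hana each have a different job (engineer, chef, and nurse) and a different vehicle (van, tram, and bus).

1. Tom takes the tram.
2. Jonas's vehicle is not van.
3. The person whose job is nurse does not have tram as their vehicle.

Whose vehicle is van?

Hana

Clue 1 rules out Tom for the one with vehicle van.
With clues 1–2, Jonas is impossible for the one with vehicle van.
That leaves Hana.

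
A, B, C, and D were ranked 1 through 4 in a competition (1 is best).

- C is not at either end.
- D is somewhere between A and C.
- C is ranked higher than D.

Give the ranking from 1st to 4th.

From clue 1: C is in {2,3}.
From clues 1–2: A is in {1,4}.
From clues 1–3: B → rank 1, C → rank 2, D → rank 3, A → rank 4.

B, C, D, A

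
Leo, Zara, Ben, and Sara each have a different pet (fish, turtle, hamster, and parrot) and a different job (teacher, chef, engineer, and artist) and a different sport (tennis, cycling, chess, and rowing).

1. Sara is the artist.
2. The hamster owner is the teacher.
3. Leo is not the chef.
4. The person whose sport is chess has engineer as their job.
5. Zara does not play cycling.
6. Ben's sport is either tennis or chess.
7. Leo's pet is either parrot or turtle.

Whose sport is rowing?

Zara

With clues 1–6, Ben is impossible for the one with sport rowing.
With clues 1–7, Leo and Sara are impossible for the one with sport rowing.
That leaves Zara.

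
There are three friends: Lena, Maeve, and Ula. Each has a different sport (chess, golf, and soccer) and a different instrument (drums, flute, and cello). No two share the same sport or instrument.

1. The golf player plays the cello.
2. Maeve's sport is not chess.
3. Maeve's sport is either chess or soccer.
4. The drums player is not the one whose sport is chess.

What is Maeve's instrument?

drums

With clues 1–3, cello is impossible for Maeve's instrument.
With clues 1–4, flute is impossible for Maeve's instrument.
That leaves drums.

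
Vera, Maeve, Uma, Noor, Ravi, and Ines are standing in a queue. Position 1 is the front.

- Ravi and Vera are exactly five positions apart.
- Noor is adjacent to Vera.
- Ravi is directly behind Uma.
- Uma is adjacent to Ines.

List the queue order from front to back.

Vera, Noor, Maeve, Ines, Uma, Ravi

From clue 1: Vera is in {1,6}.
From clues 1–3: Vera → position 1, Noor → position 2, Uma → position 5, Ravi → position 6.
From clues 1–4: Maeve → position 3, Ines → position 4.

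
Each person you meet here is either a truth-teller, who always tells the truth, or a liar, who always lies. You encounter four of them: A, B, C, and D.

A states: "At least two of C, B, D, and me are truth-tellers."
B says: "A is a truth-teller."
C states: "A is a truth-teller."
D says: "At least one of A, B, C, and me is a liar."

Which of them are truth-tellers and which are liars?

Consider A. Suppose A is a truth-teller.
Then no assignment of the remaining roles makes every statement match its speaker's type — contradiction.
So A is a liar.
With that fixed, B's statement is false, so B is a liar.
With that fixed, C's statement is false, so C is a liar.
With that fixed, D's statement is true, so D is a truth-teller.

A: liar, B: liar, C: liar, D: truth-teller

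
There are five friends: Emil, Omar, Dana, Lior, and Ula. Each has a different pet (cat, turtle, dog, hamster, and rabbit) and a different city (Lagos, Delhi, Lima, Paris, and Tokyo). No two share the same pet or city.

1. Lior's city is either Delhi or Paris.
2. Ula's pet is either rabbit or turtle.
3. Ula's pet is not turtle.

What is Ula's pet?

With clues 1–2, cat, dog, and hamster are impossible for Ula's pet.
With clues 1–3, turtle is impossible for Ula's pet.
That leaves rabbit.

rabbit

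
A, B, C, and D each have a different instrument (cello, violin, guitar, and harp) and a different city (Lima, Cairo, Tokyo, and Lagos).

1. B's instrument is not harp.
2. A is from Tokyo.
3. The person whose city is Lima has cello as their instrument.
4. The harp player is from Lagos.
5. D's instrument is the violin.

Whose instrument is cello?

B

With clues 1–3, A is impossible for the one with instrument cello.
With clues 1–5, C and D are impossible for the one with instrument cello.
That leaves B.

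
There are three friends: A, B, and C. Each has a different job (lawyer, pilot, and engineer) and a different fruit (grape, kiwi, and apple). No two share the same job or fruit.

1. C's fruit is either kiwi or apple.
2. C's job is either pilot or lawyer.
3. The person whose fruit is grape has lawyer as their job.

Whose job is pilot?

With clues 1–3, A and B are impossible for the one with job pilot.
That leaves C.

C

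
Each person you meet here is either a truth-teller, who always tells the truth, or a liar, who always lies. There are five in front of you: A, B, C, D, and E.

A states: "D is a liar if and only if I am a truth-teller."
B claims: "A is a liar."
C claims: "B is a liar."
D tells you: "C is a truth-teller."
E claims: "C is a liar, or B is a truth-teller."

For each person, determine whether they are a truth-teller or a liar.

A: liar, B: truth-teller, C: liar, D: liar, E: truth-teller

Consider A. Suppose A is a truth-teller.
Then no assignment of the remaining roles makes every statement match its speaker's type — contradiction.
So A is a liar.
With that fixed, B's statement is true, so B is a truth-teller.
With that fixed, C's statement is false, so C is a liar.
With that fixed, D's statement is false, so D is a liar.
With that fixed, E's statement is true, so E is a truth-teller.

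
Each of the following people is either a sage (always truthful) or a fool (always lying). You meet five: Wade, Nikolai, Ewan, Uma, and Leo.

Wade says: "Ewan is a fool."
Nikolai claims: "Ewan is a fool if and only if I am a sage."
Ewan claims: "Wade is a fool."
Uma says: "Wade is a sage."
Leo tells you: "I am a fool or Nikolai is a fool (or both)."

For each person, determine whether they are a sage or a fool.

Consider Wade. Suppose Wade is a fool.
Then no assignment of the remaining roles makes every statement match its speaker's type — contradiction.
So Wade is a sage.
With that fixed, Ewan's statement is false, so Ewan is a fool.
With that fixed, Uma's statement is true, so Uma is a sage.
Consider Nikolai. Suppose Nikolai is a sage.
Then whichever role Leo has, Leo's statement has the wrong truth value — contradiction.
So Nikolai is a fool.
With that fixed, Leo's statement is true, so Leo is a sage.

Wade: sage, Nikolai: fool, Ewan: fool, Uma: sage, Leo: sage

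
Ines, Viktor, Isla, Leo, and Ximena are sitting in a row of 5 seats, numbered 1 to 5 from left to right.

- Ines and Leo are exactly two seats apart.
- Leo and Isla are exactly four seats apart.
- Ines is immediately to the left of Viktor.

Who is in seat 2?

Ximena

With clues 1–2, Ines, Isla, and Leo are ruled out for seat 2.
With clues 1–3, Viktor is ruled out for seat 2.
So seat 2 is Ximena.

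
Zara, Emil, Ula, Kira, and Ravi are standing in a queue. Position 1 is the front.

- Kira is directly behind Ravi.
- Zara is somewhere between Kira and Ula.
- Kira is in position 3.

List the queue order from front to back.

Emil, Ravi, Kira, Zara, Ula

From clue 1: Kira is in {2,3,4,5}.
From clues 1–2: Zara is in {2,3,4}.
From clues 1–3: Emil → position 1, Ravi → position 2, Kira → position 3, Zara → position 4, Ula → position 5.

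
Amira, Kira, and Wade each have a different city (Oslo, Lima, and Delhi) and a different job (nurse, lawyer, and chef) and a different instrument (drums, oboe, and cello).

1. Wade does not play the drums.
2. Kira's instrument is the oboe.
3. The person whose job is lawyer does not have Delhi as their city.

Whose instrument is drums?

Amira

Clue 1 rules out Wade for the one with instrument drums.
With clues 1–2, Kira is impossible for the one with instrument drums.
That leaves Amira.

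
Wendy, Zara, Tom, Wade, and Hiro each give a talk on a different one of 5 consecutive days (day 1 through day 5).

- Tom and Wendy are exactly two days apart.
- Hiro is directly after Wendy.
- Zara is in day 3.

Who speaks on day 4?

With clues 1–3, Hiro, Tom, Wade, and Zara are ruled out for day 4.
So day 4 is Wendy.

Wendy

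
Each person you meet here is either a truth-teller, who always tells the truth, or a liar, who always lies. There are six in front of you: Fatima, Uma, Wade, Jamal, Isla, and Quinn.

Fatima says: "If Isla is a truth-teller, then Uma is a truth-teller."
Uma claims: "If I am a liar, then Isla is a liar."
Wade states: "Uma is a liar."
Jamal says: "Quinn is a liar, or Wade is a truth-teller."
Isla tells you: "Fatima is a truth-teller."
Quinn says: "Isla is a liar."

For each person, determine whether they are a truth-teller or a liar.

Fatima: truth-teller, Uma: truth-teller, Wade: liar, Jamal: truth-teller, Isla: truth-teller, Quinn: liar

Consider Fatima. Suppose Fatima is a liar.
Then no assignment of the remaining roles makes every statement match its speaker's type — contradiction.
So Fatima is a truth-teller.
With that fixed, Isla's statement is true, so Isla is a truth-teller.
With that fixed, Quinn's statement is false, so Quinn is a liar.
With that fixed, Jamal's statement is true, so Jamal is a truth-teller.
Consider Uma. Suppose Uma is a liar.
Then Fatima's statement comes out false, contradicting Fatima being a truth-teller.
So Uma is a truth-teller.
With that fixed, Wade's statement is false, so Wade is a liar.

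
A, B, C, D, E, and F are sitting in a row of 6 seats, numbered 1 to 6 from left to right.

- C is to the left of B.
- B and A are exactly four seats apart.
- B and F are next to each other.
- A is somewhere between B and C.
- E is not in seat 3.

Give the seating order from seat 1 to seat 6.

From clue 1: B is in {2,3,4,5,6}.
From clues 1–2: A is in {1,2,6}.
From clues 1–4: C → seat 1, A → seat 2, F → seat 5, B → seat 6.
From clues 1–5: D → seat 3, E → seat 4.

C, A, D, E, F, B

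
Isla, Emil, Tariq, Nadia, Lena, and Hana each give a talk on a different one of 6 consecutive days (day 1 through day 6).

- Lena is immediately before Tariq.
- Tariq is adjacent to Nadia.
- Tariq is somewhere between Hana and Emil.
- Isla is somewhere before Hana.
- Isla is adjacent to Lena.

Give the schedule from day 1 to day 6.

From clue 1: Tariq is in {2,3,4,5,6}.
From clues 1–2: Tariq is in {2,3,4,5}.
From clues 1–3: Tariq is in {3,4}.
From clues 1–5: Emil → day 1, Isla → day 2, Lena → day 3, Tariq → day 4, Nadia → day 5, Hana → day 6.

Emil, Isla, Lena, Tariq, Nadia, Hana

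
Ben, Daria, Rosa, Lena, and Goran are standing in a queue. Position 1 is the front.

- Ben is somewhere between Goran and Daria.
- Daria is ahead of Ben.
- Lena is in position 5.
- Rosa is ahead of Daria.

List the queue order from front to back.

From clue 1: Ben is in {2,3,4}.
From clues 1–3: Lena → position 5.
From clues 1–4: Rosa → position 1, Daria → position 2, Ben → position 3, Goran → position 4.

Rosa, Daria, Ben, Goran, Lena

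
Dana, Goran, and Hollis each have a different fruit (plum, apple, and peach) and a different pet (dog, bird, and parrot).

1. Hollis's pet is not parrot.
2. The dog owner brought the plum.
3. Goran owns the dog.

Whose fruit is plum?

With clues 1–3, Dana and Hollis are impossible for the one with fruit plum.
That leaves Goran.

Goran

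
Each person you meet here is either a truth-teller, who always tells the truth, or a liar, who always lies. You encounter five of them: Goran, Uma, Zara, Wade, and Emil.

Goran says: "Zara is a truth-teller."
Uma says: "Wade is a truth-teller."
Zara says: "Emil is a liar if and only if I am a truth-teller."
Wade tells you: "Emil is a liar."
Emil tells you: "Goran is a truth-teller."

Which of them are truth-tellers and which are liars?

Goran: liar, Uma: truth-teller, Zara: liar, Wade: truth-teller, Emil: liar

Consider Goran. Suppose Goran is a truth-teller.
Then no assignment of the remaining roles makes every statement match its speaker's type — contradiction.
So Goran is a liar.
With that fixed, Emil's statement is false, so Emil is a liar.
With that fixed, Wade's statement is true, so Wade is a truth-teller.
With that fixed, Uma's statement is true, so Uma is a truth-teller.
Consider Zara. Suppose Zara is a truth-teller.
Then Goran's statement comes out true, contradicting Goran being a liar.
So Zara is a liar.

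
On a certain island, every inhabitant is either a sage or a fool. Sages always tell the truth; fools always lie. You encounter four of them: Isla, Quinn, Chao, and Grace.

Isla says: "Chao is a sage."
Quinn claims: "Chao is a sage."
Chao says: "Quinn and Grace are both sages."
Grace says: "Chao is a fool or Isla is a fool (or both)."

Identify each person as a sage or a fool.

Consider Isla. Suppose Isla is a sage.
Then no assignment of the remaining roles makes every statement match its speaker's type — contradiction.
So Isla is a fool.
With that fixed, Grace's statement is true, so Grace is a sage.
Consider Quinn. Suppose Quinn is a sage.
Then no assignment of the remaining roles makes every statement match its speaker's type — contradiction.
So Quinn is a fool.
With that fixed, Chao's statement is false, so Chao is a fool.

Isla: fool, Quinn: fool, Chao: fool, Grace: sage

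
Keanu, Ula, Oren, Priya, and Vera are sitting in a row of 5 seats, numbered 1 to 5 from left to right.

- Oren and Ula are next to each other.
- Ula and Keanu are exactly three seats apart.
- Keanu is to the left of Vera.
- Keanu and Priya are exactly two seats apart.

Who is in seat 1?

With clues 1–3, Oren and Vera are ruled out for seat 1.
With clues 1–4, Priya and Ula are ruled out for seat 1.
So seat 1 is Keanu.

Keanu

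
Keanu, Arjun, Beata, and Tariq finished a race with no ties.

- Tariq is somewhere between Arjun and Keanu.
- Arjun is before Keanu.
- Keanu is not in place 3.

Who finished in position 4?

Keanu

With clue 1, Tariq is ruled out for place 4.
With clues 1–2, Arjun is ruled out for place 4.
With clues 1–3, Beata is ruled out for place 4.
So place 4 is Keanu.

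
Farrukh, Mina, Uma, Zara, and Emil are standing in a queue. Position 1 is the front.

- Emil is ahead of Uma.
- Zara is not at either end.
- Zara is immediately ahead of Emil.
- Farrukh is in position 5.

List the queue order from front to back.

From clue 1: Uma is in {2,3,4,5}.
From clues 1–2: Zara is in {2,3,4}.
From clues 1–3: Uma is in {4,5}.
From clues 1–4: Mina → position 1, Zara → position 2, Emil → position 3, Uma → position 4, Farrukh → position 5.

Mina, Zara, Emil, Uma, Farrukh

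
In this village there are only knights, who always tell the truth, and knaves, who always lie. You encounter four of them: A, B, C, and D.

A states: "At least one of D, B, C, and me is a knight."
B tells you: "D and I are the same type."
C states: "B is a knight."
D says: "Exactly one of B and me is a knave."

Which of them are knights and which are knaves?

Consider A. Suppose A is a knave.
Then no assignment of the remaining roles makes every statement match its speaker's type — contradiction.
So A is a knight.
Consider B. Suppose B is a knight.
Then whichever role D has, D's statement has the wrong truth value — contradiction.
So B is a knave.
With that fixed, C's statement is false, so C is a knave.
Consider D. Suppose D is a knave.
Then B's statement comes out true, contradicting B being a knave.
So D is a knight.

A: knight, B: knave, C: knave, D: knight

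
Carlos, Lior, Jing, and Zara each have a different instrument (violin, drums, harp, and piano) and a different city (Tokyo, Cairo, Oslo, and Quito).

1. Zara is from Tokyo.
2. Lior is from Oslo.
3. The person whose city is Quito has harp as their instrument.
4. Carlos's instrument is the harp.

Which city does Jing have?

Clue 1 rules out Tokyo for Jing's city.
With clues 1–2, Oslo is impossible for Jing's city.
With clues 1–4, Quito is impossible for Jing's city.
That leaves Cairo.

Cairo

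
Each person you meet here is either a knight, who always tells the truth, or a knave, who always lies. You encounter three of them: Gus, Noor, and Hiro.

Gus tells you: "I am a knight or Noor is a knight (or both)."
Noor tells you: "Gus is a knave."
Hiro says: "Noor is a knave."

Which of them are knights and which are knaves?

Gus: knight, Noor: knave, Hiro: knight

Consider Gus. Suppose Gus is a knave.
Then no assignment of the remaining roles makes every statement match its speaker's type — contradiction.
So Gus is a knight.
With that fixed, Noor's statement is false, so Noor is a knave.
With that fixed, Hiro's statement is true, so Hiro is a knight.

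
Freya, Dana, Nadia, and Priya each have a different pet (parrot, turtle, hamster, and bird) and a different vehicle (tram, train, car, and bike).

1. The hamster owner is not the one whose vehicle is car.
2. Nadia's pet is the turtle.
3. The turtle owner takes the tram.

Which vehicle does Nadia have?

tram

With clues 1–3, bike, car, and train are impossible for Nadia's vehicle.
That leaves tram.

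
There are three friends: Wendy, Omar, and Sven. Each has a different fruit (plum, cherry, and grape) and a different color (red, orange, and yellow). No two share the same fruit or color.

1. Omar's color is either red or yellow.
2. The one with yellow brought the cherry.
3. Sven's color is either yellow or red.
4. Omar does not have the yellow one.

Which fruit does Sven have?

With clues 1–4, grape and plum are impossible for Sven's fruit.
That leaves cherry.

cherry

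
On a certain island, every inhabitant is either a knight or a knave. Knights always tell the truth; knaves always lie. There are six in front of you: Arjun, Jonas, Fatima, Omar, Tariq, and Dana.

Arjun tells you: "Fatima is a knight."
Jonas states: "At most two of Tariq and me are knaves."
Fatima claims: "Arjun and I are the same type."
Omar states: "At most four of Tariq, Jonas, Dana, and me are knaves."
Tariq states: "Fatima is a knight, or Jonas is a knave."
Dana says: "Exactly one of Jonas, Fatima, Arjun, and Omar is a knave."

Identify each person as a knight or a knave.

Arjun: knight, Jonas: knight, Fatima: knight, Omar: knight, Tariq: knight, Dana: knave

Regardless of anyone's role, Jonas's statement is true, so Jonas is a knight.
With that fixed, Omar's statement is true, so Omar is a knight.
Consider Arjun. Suppose Arjun is a knave.
Then whichever role Fatima has, Fatima's statement has the wrong truth value — contradiction.
So Arjun is a knight.
Consider Fatima. Suppose Fatima is a knave.
Then Arjun's statement comes out false, contradicting Arjun being a knight.
So Fatima is a knight.
With that fixed, Tariq's statement is true, so Tariq is a knight.
With that fixed, Dana's statement is false, so Dana is a knave.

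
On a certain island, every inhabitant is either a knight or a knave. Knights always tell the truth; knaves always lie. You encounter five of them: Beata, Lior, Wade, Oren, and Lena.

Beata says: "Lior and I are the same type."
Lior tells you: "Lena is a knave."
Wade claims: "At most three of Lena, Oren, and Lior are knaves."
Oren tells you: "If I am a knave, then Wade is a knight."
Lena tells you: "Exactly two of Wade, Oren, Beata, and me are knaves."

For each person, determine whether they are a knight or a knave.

Beata: knight, Lior: knight, Wade: knight, Oren: knight, Lena: knave

Regardless of anyone's role, Wade's statement is true, so Wade is a knight.
With that fixed, Oren's statement is true, so Oren is a knight.
Consider Beata. Suppose Beata is a knave.
Then whichever role Lena has, Lena's statement has the wrong truth value — contradiction.
So Beata is a knight.
With that fixed, Lena's statement is false, so Lena is a knave.
With that fixed, Lior's statement is true, so Lior is a knight.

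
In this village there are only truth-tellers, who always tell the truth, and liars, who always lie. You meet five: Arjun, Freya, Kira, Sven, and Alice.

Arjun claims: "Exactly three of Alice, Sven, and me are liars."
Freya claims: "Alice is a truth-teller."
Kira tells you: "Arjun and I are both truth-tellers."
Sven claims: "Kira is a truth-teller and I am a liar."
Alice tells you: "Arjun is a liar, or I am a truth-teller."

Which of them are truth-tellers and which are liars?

Arjun: liar, Freya: truth-teller, Kira: liar, Sven: liar, Alice: truth-teller

Consider Arjun. Suppose Arjun is a truth-teller.
Then Arjun's own statement would have to be true, but it can't be — contradiction.
So Arjun is a liar.
With that fixed, Kira's statement is false, so Kira is a liar.
With that fixed, Sven's statement is false, so Sven is a liar.
With that fixed, Alice's statement is true, so Alice is a truth-teller.
With that fixed, Freya's statement is true, so Freya is a truth-teller.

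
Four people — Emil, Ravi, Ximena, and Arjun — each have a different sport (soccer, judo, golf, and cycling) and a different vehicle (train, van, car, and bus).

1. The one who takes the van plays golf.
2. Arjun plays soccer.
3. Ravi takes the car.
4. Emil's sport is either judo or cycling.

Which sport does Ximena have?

golf

With clues 1–2, soccer is impossible for Ximena's sport.
With clues 1–4, cycling and judo are impossible for Ximena's sport.
That leaves golf.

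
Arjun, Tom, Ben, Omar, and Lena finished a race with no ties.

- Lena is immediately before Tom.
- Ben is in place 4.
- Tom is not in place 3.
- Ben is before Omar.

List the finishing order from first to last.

From clue 1: Tom is in {2,3,4,5}.
From clues 1–2: Ben → place 4.
From clues 1–3: Lena → place 1, Tom → place 2.
From clues 1–4: Arjun → place 3, Omar → place 5.

Lena, Tom, Arjun, Ben, Omar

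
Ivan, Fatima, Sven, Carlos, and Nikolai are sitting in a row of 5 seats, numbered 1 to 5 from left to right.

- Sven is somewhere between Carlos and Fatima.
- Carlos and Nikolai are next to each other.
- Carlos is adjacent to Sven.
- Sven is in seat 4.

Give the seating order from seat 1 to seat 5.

From clue 1: Sven is in {2,3,4}.
From clues 1–4: Ivan → seat 1, Nikolai → seat 2, Carlos → seat 3, Sven → seat 4, Fatima → seat 5.

Ivan, Nikolai, Carlos, Sven, Fatima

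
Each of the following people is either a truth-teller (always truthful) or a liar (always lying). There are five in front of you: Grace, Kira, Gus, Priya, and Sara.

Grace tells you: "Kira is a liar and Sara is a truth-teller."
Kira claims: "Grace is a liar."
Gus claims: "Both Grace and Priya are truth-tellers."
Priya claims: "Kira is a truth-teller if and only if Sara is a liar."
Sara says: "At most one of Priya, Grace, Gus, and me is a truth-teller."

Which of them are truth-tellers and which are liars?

Consider Grace. Suppose Grace is a truth-teller.
Then no assignment of the remaining roles makes every statement match its speaker's type — contradiction.
So Grace is a liar.
With that fixed, Kira's statement is true, so Kira is a truth-teller.
With that fixed, Gus's statement is false, so Gus is a liar.
Consider Priya. Suppose Priya is a truth-teller.
Then whichever role Sara has, Sara's statement has the wrong truth value — contradiction.
So Priya is a liar.
With that fixed, Sara's statement is true, so Sara is a truth-teller.

Grace: liar, Kira: truth-teller, Gus: liar, Priya: liar, Sara: truth-teller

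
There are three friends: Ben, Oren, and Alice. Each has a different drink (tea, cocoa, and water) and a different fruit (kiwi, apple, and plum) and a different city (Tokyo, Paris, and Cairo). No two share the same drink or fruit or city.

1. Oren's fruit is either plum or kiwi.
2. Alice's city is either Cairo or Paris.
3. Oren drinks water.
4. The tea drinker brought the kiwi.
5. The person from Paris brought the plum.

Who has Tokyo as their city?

With clues 1–2, Alice is impossible for the one with city Tokyo.
With clues 1–5, Oren is impossible for the one with city Tokyo.
That leaves Ben.

Ben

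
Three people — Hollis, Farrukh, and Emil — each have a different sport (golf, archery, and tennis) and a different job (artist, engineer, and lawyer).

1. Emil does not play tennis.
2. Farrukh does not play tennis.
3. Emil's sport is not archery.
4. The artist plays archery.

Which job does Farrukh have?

With clues 1–4, engineer and lawyer are impossible for Farrukh's job.
That leaves artist.

artist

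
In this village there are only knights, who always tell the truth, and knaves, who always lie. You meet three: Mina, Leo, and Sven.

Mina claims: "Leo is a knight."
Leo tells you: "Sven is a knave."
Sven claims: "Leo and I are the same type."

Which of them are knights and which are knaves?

Mina: knight, Leo: knight, Sven: knave

Consider Mina. Suppose Mina is a knave.
Then no assignment of the remaining roles makes every statement match its speaker's type — contradiction.
So Mina is a knight.
Consider Leo. Suppose Leo is a knave.
Then Mina's statement comes out false, contradicting Mina being a knight.
So Leo is a knight.
Consider Sven. Suppose Sven is a knight.
Then Leo's statement comes out false, contradicting Leo being a knight.
So Sven is a knave.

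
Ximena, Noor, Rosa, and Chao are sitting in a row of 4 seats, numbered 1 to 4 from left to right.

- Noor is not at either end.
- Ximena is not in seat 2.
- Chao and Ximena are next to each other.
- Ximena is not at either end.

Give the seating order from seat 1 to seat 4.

From clue 1: Noor is in {2,3}.
From clues 1–4: Rosa → seat 1, Noor → seat 2, Ximena → seat 3, Chao → seat 4.

Rosa, Noor, Ximena, Chao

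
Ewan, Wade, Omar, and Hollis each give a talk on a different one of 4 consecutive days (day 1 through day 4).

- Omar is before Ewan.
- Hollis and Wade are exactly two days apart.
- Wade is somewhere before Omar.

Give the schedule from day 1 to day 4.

From clue 1: Ewan is in {2,3,4}.
From clues 1–2: Ewan is in {3,4}.
From clues 1–3: Wade → day 1, Omar → day 2, Hollis → day 3, Ewan → day 4.

Wade, Omar, Hollis, Ewan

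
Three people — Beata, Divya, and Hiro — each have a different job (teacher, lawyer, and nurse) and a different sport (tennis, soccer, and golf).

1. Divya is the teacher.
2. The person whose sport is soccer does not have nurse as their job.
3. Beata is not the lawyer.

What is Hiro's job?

lawyer

Clue 1 rules out teacher for Hiro's job.
With clues 1–3, nurse is impossible for Hiro's job.
That leaves lawyer.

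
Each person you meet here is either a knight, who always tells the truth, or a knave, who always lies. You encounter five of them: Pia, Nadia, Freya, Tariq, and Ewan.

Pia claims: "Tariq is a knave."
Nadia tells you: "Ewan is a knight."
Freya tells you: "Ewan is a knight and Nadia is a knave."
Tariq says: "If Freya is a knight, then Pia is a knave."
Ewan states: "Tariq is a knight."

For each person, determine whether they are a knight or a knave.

Consider Pia. Suppose Pia is a knight.
Then no assignment of the remaining roles makes every statement match its speaker's type — contradiction.
So Pia is a knave.
With that fixed, Tariq's statement is true, so Tariq is a knight.
With that fixed, Ewan's statement is true, so Ewan is a knight.
With that fixed, Nadia's statement is true, so Nadia is a knight.
With that fixed, Freya's statement is false, so Freya is a knave.

Pia: knave, Nadia: knight, Freya: knave, Tariq: knight, Ewan: knight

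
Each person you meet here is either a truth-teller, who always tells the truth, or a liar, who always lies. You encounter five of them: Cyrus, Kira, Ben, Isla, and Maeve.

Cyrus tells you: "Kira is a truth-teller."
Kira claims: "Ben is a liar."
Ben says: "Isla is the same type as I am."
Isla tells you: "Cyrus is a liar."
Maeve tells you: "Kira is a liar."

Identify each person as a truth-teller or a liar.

Cyrus: liar, Kira: liar, Ben: truth-teller, Isla: truth-teller, Maeve: truth-teller

Consider Cyrus. Suppose Cyrus is a truth-teller.
Then no assignment of the remaining roles makes every statement match its speaker's type — contradiction.
So Cyrus is a liar.
With that fixed, Isla's statement is true, so Isla is a truth-teller.
Consider Kira. Suppose Kira is a truth-teller.
Then Cyrus's statement comes out true, contradicting Cyrus being a liar.
So Kira is a liar.
With that fixed, Maeve's statement is true, so Maeve is a truth-teller.
Consider Ben. Suppose Ben is a liar.
Then Kira's statement comes out true, contradicting Kira being a liar.
So Ben is a truth-teller.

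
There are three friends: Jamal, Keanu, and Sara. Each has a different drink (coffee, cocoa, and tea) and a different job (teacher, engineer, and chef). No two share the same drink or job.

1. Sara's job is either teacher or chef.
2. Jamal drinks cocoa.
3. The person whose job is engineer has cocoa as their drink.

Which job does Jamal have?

With clues 1–3, chef and teacher are impossible for Jamal's job.
That leaves engineer.

engineer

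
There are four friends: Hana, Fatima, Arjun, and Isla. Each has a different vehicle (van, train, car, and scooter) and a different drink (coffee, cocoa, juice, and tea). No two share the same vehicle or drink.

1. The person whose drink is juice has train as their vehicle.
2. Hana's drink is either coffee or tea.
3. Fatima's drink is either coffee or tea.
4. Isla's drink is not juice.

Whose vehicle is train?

Arjun

With clues 1–2, Hana is impossible for the one with vehicle train.
With clues 1–3, Fatima is impossible for the one with vehicle train.
With clues 1–4, Isla is impossible for the one with vehicle train.
That leaves Arjun.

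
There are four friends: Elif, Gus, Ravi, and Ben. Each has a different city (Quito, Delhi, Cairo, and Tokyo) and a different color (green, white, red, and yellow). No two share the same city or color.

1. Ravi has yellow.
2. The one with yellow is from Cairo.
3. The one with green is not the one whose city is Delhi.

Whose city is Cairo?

With clues 1–2, Ben, Elif, and Gus are impossible for the one with city Cairo.
That leaves Ravi.

Ravi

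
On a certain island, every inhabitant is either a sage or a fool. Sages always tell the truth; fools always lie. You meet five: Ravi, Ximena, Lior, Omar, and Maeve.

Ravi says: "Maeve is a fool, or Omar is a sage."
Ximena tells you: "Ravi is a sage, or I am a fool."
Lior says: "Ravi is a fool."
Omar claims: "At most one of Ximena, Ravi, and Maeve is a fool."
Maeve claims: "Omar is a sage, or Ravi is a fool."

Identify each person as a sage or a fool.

Ravi: sage, Ximena: sage, Lior: fool, Omar: sage, Maeve: sage

Consider Ravi. Suppose Ravi is a fool.
Then whichever role Ximena has, Ximena's statement has the wrong truth value — contradiction.
So Ravi is a sage.
With that fixed, Ximena's statement is true, so Ximena is a sage.
With that fixed, Lior's statement is false, so Lior is a fool.
With that fixed, Omar's statement is true, so Omar is a sage.
With that fixed, Maeve's statement is true, so Maeve is a sage.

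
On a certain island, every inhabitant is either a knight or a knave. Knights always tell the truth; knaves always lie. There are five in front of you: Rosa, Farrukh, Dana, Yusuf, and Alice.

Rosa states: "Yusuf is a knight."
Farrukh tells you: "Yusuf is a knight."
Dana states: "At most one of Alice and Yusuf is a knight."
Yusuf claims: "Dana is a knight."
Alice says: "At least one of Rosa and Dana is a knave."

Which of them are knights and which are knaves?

Rosa: knight, Farrukh: knight, Dana: knight, Yusuf: knight, Alice: knave

Consider Rosa. Suppose Rosa is a knave.
Then no assignment of the remaining roles makes every statement match its speaker's type — contradiction.
So Rosa is a knight.
Consider Farrukh. Suppose Farrukh is a knave.
Then no assignment of the remaining roles makes every statement match its speaker's type — contradiction.
So Farrukh is a knight.
Consider Dana. Suppose Dana is a knave.
Then no assignment of the remaining roles makes every statement match its speaker's type — contradiction.
So Dana is a knight.
With that fixed, Yusuf's statement is true, so Yusuf is a knight.
With that fixed, Alice's statement is false, so Alice is a knave.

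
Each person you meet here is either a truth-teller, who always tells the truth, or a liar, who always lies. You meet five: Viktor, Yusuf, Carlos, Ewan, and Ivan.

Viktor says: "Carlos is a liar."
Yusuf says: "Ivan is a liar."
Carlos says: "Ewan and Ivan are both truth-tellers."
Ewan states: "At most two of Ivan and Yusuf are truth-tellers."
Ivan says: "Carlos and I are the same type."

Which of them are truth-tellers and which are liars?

Viktor: liar, Yusuf: liar, Carlos: truth-teller, Ewan: truth-teller, Ivan: truth-teller

Regardless of anyone's role, Ewan's statement is true, so Ewan is a truth-teller.
Consider Viktor. Suppose Viktor is a truth-teller.
Then no assignment of the remaining roles makes every statement match its speaker's type — contradiction.
So Viktor is a liar.
Consider Yusuf. Suppose Yusuf is a truth-teller.
Then no assignment of the remaining roles makes every statement match its speaker's type — contradiction.
So Yusuf is a liar.
Consider Carlos. Suppose Carlos is a liar.
Then Viktor's statement comes out true, contradicting Viktor being a liar.
So Carlos is a truth-teller.
Consider Ivan. Suppose Ivan is a liar.
Then Yusuf's statement comes out true, contradicting Yusuf being a liar.
So Ivan is a truth-teller.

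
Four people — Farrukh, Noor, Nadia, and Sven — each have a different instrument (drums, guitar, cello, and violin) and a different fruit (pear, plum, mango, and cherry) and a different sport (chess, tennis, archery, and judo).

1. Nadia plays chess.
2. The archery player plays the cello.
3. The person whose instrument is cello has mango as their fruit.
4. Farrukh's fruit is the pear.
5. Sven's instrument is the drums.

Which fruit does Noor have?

mango

With clues 1–4, pear is impossible for Noor's fruit.
With clues 1–5, cherry and plum are impossible for Noor's fruit.
That leaves mango.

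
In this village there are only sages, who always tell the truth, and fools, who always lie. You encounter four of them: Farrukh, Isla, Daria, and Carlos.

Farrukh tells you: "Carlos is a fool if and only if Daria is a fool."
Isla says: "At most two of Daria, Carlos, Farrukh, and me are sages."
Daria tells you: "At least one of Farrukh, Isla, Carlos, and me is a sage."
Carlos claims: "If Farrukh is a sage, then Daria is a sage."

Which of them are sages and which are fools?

Consider Farrukh. Suppose Farrukh is a fool.
Then no assignment of the remaining roles makes every statement match its speaker's type — contradiction.
So Farrukh is a sage.
With that fixed, Daria's statement is true, so Daria is a sage.
With that fixed, Carlos's statement is true, so Carlos is a sage.
With that fixed, Isla's statement is false, so Isla is a fool.

Farrukh: sage, Isla: fool, Daria: sage, Carlos: sage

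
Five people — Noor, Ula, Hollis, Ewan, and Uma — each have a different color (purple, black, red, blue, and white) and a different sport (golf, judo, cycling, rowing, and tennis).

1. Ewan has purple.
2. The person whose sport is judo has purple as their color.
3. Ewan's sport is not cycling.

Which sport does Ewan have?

judo

With clues 1–2, cycling, golf, rowing, and tennis are impossible for Ewan's sport.
That leaves judo.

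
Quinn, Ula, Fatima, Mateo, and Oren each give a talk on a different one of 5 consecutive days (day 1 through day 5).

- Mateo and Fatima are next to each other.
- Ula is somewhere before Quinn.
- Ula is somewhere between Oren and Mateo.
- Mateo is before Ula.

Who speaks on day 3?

With clues 1–3, Oren is ruled out for day 3.
With clues 1–4, Fatima, Mateo, and Quinn are ruled out for day 3.
So day 3 is Ula.

Ula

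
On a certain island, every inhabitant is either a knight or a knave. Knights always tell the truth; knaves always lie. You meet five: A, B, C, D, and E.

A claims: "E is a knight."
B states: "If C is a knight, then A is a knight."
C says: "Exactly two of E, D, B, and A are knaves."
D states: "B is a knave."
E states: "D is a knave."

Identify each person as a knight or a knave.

Consider A. Suppose A is a knave.
Then no assignment of the remaining roles makes every statement match its speaker's type — contradiction.
So A is a knight.
With that fixed, B's statement is true, so B is a knight.
With that fixed, D's statement is false, so D is a knave.
With that fixed, E's statement is true, so E is a knight.
With that fixed, C's statement is false, so C is a knave.

A: knight, B: knight, C: knave, D: knave, E: knight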